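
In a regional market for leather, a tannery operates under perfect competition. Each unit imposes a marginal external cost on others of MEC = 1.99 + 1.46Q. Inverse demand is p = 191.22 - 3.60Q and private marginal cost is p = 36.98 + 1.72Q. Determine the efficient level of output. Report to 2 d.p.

Q* = 22.46

Social marginal cost = private MC + MEC = 38.97 + 3.18Q.
Set SMC = demand: 38.97 + 3.18Q = 191.22 - 3.60Q → Q* = 22.4558.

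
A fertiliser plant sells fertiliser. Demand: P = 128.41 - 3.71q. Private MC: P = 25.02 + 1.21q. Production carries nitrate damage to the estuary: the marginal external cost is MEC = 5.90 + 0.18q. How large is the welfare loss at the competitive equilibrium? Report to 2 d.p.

DWL = 9.19

Market equilibrium (private): 25.02 + 1.21q = 128.41 - 3.71q → q_m = 21.0142.
Social marginal cost = private MC + MEC = 30.92 + 1.39q.
Set SMC = demand: 30.92 + 1.39q = 128.41 - 3.71q → q* = 19.1157.
The welfare-loss triangle has base |q_m − q*| and height MEC(q_m) (the vertical gap between SMC and demand is zero at q* and MEC at q_m).
DWL = ½ × 1.8985 × 9.6826 = 9.1912.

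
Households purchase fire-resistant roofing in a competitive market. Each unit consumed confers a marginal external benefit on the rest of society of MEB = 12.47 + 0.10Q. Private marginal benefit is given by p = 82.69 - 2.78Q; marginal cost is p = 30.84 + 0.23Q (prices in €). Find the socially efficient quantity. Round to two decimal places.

Q* = 22.10

Social marginal benefit = demand + MEB = 95.16 - 2.68Q.
Set SMB = MC: 95.16 - 2.68Q = 30.84 + 0.23Q → Q* = 22.1031.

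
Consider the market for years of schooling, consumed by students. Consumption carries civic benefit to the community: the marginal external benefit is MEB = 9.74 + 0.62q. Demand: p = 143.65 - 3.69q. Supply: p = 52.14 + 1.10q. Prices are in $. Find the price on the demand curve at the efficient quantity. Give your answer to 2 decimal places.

P = $54.05

Social marginal benefit = demand + MEB = 153.39 - 3.07q.
Set SMB = MC: 153.39 - 3.07q = 52.14 + 1.10q → q* = 24.2806.
Consumer price on the demand curve at q*: 143.65 − 3.69×24.2806 = 54.0546.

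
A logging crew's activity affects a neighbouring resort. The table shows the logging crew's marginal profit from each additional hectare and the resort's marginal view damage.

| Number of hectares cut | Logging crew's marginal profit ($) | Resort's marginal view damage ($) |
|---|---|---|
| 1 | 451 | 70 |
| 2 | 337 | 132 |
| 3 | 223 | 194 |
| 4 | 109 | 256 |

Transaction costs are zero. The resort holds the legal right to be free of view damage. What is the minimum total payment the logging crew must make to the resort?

$396

Efficient level: marginal profit ≥ marginal view damage through level 3, so k* = 3.
With the resort holding the right, the logging crew must at least compensate total damage at k*: 70 + 132 + 194 = 396.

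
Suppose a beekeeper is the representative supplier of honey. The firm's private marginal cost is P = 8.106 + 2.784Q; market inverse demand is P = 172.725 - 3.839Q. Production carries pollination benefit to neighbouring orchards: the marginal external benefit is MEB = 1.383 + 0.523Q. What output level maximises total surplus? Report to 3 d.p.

Q* = 27.213

Social marginal cost = private MC − MEB = 6.723 + 2.261Q.
Set SMC = demand: 6.723 + 2.261Q = 172.725 - 3.839Q → Q* = 27.2134.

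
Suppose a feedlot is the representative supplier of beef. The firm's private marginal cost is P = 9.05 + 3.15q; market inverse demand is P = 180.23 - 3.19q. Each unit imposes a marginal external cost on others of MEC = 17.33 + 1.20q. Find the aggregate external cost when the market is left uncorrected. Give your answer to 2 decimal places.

905.31

Market equilibrium (private): 9.05 + 3.15q = 180.23 - 3.19q → q_m = 27.0000.
Total external cost = ∫₀^{q_m} (17.33 + 1.20q) dq = 17.33×27.0000 + ½×1.20×27.0000² = 905.3100.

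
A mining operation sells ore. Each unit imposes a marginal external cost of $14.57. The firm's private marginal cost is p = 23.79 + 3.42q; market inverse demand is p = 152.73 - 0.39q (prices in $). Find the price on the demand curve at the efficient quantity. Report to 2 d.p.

P = $141.02

Social marginal cost = private MC + MEC = 38.36 + 3.42q.
Set SMC = demand: 38.36 + 3.42q = 152.73 - 0.39q → q* = 30.0184.
Consumer price on the demand curve at q*: 152.73 − 0.39×30.0184 = 141.0228.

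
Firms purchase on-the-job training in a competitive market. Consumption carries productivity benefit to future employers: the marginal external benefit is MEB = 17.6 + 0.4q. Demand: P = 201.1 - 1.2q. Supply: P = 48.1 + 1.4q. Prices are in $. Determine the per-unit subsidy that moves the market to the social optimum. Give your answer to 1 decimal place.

subsidy = $48.6 per unit

Social marginal benefit = demand + MEB = 218.7 - 0.8q.
Set SMB = MC: 218.7 - 0.8q = 48.1 + 1.4q → q* = 77.5455.
The Pigouvian subsidy equals MEB at q*: 17.6 + 0.4×77.5455 = 48.6182.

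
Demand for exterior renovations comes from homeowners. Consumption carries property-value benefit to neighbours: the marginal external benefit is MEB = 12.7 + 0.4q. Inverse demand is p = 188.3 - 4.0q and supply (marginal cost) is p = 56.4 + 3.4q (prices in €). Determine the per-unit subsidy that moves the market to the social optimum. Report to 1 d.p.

Social marginal benefit = demand + MEB = 201.0 - 3.6q.
Set SMB = MC: 201.0 - 3.6q = 56.4 + 3.4q → q* = 20.6571.
The Pigouvian subsidy equals MEB at q*: 12.7 + 0.4×20.6571 = 20.9628.

subsidy = €21.0 per unit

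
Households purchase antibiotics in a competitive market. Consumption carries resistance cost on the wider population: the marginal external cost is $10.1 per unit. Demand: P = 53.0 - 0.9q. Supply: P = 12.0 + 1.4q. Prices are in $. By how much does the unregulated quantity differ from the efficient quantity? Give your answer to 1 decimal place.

Market equilibrium (private): 12.0 + 1.4q = 53.0 - 0.9q → q_m = 17.8261.
Social marginal benefit = demand − MEC = 42.9 - 0.9q.
Set SMB = MC: 42.9 - 0.9q = 12.0 + 1.4q → q* = 13.4348.
Gap = |17.8261 − 13.4348| = 4.3913.

4.4 units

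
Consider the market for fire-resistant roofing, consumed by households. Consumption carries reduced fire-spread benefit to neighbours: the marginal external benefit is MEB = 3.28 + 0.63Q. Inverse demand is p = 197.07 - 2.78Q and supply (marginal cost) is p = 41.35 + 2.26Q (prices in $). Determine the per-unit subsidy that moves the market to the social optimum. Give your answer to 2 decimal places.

subsidy = $25.99 per unit

Social marginal benefit = demand + MEB = 200.35 - 2.15Q.
Set SMB = MC: 200.35 - 2.15Q = 41.35 + 2.26Q → Q* = 36.0544.
The Pigouvian subsidy equals MEB at Q*: 3.28 + 0.63×36.0544 = 25.9943.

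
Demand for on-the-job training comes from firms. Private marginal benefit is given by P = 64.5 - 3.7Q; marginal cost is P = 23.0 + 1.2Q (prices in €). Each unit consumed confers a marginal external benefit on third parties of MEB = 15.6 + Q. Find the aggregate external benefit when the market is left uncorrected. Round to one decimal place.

Market equilibrium (private): 23.0 + 1.2Q = 64.5 - 3.7Q → Q_m = 8.4694.
Total external benefit = ∫₀^{Q_m} (15.6 + 1.0Q) dQ = 15.6×8.4694 + ½×1.0×8.4694² = 167.9880.

€168.0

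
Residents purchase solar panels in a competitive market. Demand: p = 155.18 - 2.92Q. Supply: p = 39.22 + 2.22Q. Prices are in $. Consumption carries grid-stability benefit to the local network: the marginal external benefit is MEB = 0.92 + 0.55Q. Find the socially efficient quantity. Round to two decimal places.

Social marginal benefit = demand + MEB = 156.10 - 2.37Q.
Set SMB = MC: 156.10 - 2.37Q = 39.22 + 2.22Q → Q* = 25.4641.

Q* = 25.46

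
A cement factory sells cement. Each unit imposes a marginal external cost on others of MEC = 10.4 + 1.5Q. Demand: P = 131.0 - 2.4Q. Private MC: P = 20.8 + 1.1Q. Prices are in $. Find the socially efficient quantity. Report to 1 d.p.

Social marginal cost = private MC + MEC = 31.2 + 2.6Q.
Set SMC = demand: 31.2 + 2.6Q = 131.0 - 2.4Q → Q* = 19.9600.

Q* = 20.0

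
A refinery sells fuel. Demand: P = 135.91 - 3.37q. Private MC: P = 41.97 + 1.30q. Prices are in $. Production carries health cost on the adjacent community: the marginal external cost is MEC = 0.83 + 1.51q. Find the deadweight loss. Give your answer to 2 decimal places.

Market equilibrium (private): 41.97 + 1.30q = 135.91 - 3.37q → q_m = 20.1156.
Social marginal cost = private MC + MEC = 42.80 + 2.81q.
Set SMC = demand: 42.80 + 2.81q = 135.91 - 3.37q → q* = 15.0663.
Height of the DWL triangle at q_m is SMC(q_m) − demand(q_m) = MEC(q_m) = 31.2046.
DWL = ½ × 5.0493 × 31.2046 = 78.7807.

DWL = $78.78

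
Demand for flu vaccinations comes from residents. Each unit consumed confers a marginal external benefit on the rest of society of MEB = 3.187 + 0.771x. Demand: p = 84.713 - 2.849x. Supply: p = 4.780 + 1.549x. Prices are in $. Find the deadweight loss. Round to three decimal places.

DWL = $40.782

Market equilibrium (private): 4.780 + 1.549x = 84.713 - 2.849x → x_m = 18.1749.
Social marginal benefit = demand + MEB = 87.900 - 2.078x.
Set SMB = MC: 87.900 - 2.078x = 4.780 + 1.549x → x* = 22.9170.
Height of the DWL triangle at x_m is SMB(x_m) − MC(x_m) = MEB(x_m) = 17.1998.
DWL = ½ × 4.7421 × 17.1998 = 40.7816.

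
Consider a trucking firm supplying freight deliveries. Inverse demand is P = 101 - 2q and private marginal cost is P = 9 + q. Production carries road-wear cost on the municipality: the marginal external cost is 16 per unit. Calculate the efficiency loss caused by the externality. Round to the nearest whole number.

Market equilibrium (private): 9 + q = 101 - 2q → q_m = 30.6667.
Social marginal cost = private MC + MEC = 25 + q.
Set SMC = demand: 25 + q = 101 - 2q → q* = 25.3333.
Between q* and q_m the wedge SMC − demand runs linearly from 0 to MEC(q_m), so the loss is a triangle.
DWL = ½ × 5.3334 × 16.0000 = 42.6672.

DWL = 43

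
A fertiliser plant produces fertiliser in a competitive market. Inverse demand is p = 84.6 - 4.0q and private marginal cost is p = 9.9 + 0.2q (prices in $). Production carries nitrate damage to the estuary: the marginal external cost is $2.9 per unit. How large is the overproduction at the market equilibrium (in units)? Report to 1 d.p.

Market equilibrium (private): 9.9 + 0.2q = 84.6 - 4.0q → q_m = 17.7857.
Social marginal cost = private MC + MEC = 12.8 + 0.2q.
Set SMC = demand: 12.8 + 0.2q = 84.6 - 4.0q → q* = 17.0952.
Gap = |17.7857 − 17.0952| = 0.6905.

0.7 units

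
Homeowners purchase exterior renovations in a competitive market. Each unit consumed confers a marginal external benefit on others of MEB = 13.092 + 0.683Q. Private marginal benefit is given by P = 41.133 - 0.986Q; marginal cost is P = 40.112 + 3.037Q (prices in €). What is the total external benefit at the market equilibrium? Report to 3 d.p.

€3.345

Market equilibrium (private): 40.112 + 3.037Q = 41.133 - 0.986Q → Q_m = 0.2538.
Total external benefit = ∫₀^{Q_m} (13.092 + 0.683Q) dQ = 13.092×0.2538 + ½×0.683×0.2538² = 3.3447.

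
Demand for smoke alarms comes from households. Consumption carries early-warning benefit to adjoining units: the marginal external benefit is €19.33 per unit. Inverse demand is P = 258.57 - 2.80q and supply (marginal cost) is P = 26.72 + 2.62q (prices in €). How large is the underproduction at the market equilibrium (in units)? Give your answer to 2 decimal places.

Market equilibrium (private): 26.72 + 2.62q = 258.57 - 2.80q → q_m = 42.7768.
Social marginal benefit = demand + MEB = 277.90 - 2.80q.
Set SMB = MC: 277.90 - 2.80q = 26.72 + 2.62q → q* = 46.3432.
Gap = |42.7768 − 46.3432| = 3.5664.

3.57 units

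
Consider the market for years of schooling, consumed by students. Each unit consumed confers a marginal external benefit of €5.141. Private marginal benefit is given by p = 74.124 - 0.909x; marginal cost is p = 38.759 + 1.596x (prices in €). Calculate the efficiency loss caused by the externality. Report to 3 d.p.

DWL = €5.275

Market equilibrium (private): 38.759 + 1.596x = 74.124 - 0.909x → x_m = 14.1178.
Social marginal benefit = demand + MEB = 79.265 - 0.909x.
Set SMB = MC: 79.265 - 0.909x = 38.759 + 1.596x → x* = 16.1701.
Between x* and x_m the wedge SMB − MC runs linearly from 0 to MEB(x_m), so the loss is a triangle.
DWL = ½ × 2.0523 × 5.1410 = 5.2754.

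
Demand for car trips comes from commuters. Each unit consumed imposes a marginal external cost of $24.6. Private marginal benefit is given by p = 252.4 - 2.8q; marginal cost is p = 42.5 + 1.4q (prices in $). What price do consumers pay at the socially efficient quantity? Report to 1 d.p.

P = $128.9

Social marginal benefit = demand − MEC = 227.8 - 2.8q.
Set SMB = MC: 227.8 - 2.8q = 42.5 + 1.4q → q* = 44.1190.
Consumer price on the demand curve at q*: 252.4 − 2.8×44.1190 = 128.8668.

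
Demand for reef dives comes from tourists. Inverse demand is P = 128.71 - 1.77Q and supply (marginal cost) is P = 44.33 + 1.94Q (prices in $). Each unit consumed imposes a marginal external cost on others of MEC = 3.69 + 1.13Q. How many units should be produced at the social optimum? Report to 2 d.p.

Q* = 16.67

Social marginal benefit = demand − MEC = 125.02 - 2.90Q.
Set SMB = MC: 125.02 - 2.90Q = 44.33 + 1.94Q → Q* = 16.6715.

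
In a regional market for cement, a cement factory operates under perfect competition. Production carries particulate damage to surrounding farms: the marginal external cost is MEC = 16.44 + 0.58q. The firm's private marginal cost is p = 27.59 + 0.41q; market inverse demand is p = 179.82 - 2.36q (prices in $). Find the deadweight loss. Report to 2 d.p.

Market equilibrium (private): 27.59 + 0.41q = 179.82 - 2.36q → q_m = 54.9567.
Social marginal cost = private MC + MEC = 44.03 + 0.99q.
Set SMC = demand: 44.03 + 0.99q = 179.82 - 2.36q → q* = 40.5343.
Between q* and q_m the wedge SMC − demand runs linearly from 0 to MEC(q_m), so the loss is a triangle.
DWL = ½ × 14.4224 × 48.3149 = 348.4084.

DWL = $348.41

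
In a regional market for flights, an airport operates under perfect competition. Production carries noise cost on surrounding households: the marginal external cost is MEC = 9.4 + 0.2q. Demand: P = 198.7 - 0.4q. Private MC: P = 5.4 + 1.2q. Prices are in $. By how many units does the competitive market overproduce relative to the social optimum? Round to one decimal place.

18.6 units

Market equilibrium (private): 5.4 + 1.2q = 198.7 - 0.4q → q_m = 120.8125.
Social marginal cost = private MC + MEC = 14.8 + 1.4q.
Set SMC = demand: 14.8 + 1.4q = 198.7 - 0.4q → q* = 102.1667.
Gap = |120.8125 − 102.1667| = 18.6458.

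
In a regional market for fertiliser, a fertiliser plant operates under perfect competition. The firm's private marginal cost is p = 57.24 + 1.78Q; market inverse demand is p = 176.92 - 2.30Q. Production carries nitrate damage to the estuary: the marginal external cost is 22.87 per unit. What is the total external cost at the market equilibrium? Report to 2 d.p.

Market equilibrium (private): 57.24 + 1.78Q = 176.92 - 2.30Q → Q_m = 29.3333.
Total external cost = MEC × Q_m = 22.87 × 29.3333 = 670.8526.

670.85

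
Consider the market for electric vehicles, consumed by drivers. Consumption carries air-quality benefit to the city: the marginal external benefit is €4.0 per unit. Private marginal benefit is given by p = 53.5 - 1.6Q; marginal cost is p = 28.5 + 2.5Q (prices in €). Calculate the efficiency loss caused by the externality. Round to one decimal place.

Market equilibrium (private): 28.5 + 2.5Q = 53.5 - 1.6Q → Q_m = 6.0976.
Social marginal benefit = demand + MEB = 57.5 - 1.6Q.
Set SMB = MC: 57.5 - 1.6Q = 28.5 + 2.5Q → Q* = 7.0732.
The loss is the area between SMB and MC from Q* to Q_m; with linear curves that's a triangle of height MEB(Q_m).
DWL = ½ × 0.9756 × 4.0000 = 1.9512.

DWL = €2.0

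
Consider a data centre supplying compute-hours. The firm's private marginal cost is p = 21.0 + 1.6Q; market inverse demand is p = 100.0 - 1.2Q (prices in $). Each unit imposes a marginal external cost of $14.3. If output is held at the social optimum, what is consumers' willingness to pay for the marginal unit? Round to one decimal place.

Social marginal cost = private MC + MEC = 35.3 + 1.6Q.
Set SMC = demand: 35.3 + 1.6Q = 100.0 - 1.2Q → Q* = 23.1071.
Consumer price on the demand curve at Q*: 100.0 − 1.2×23.1071 = 72.2715.

P = $72.3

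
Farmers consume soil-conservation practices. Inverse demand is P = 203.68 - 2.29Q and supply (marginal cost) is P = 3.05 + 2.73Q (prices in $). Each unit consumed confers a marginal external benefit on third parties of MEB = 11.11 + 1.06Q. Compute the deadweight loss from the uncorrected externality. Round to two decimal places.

Market equilibrium (private): 3.05 + 2.73Q = 203.68 - 2.29Q → Q_m = 39.9661.
Social marginal benefit = demand + MEB = 214.79 - 1.23Q.
Set SMB = MC: 214.79 - 1.23Q = 3.05 + 2.73Q → Q* = 53.4697.
The loss is the area between SMB and MC from Q* to Q_m; with linear curves that's a triangle of height MEB(Q_m).
DWL = ½ × 13.5036 × 53.4741 = 361.0464.

DWL = $361.05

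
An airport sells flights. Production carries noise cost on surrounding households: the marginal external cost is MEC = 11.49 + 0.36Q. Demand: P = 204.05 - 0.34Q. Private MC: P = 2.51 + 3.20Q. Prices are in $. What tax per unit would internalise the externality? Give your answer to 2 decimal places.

Social marginal cost = private MC + MEC = 14.00 + 3.56Q.
Set SMC = demand: 14.00 + 3.56Q = 204.05 - 0.34Q → Q* = 48.7308.
The Pigouvian tax equals MEC at Q*: 11.49 + 0.36×48.7308 = 29.0331.

tax = $29.03 per unit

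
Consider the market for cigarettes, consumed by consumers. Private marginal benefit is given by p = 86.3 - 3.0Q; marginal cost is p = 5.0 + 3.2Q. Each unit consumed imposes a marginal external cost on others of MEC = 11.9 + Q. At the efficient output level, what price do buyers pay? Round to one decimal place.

Social marginal benefit = demand − MEC = 74.4 - 4.0Q.
Set SMB = MC: 74.4 - 4.0Q = 5.0 + 3.2Q → Q* = 9.6389.
Consumer price on the demand curve at Q*: 86.3 − 3.0×9.6389 = 57.3833.

P = 57.4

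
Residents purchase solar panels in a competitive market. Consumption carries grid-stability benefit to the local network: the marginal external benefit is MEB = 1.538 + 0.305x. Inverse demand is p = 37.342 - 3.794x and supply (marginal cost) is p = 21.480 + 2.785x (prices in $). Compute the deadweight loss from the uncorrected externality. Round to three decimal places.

Market equilibrium (private): 21.480 + 2.785x = 37.342 - 3.794x → x_m = 2.4110.
Social marginal benefit = demand + MEB = 38.880 - 3.489x.
Set SMB = MC: 38.880 - 3.489x = 21.480 + 2.785x → x* = 2.7734.
Height of the DWL triangle at x_m is SMB(x_m) − MC(x_m) = MEB(x_m) = 2.2734.
DWL = ½ × 0.3624 × 2.2734 = 0.4119.

DWL = $0.412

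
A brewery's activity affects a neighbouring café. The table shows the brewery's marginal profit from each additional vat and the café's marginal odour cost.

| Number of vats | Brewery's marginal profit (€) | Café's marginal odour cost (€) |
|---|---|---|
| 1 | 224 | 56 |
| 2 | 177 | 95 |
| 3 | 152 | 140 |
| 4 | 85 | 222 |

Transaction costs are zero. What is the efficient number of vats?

3

Bargaining reaches the level where marginal profit last exceeds marginal odour cost.
That holds through level 3 (152 ≥ 140) but not at 4 (85 < 222).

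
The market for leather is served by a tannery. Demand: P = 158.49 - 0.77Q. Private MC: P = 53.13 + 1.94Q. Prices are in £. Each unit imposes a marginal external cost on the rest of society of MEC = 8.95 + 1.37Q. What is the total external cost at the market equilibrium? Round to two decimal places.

Market equilibrium (private): 53.13 + 1.94Q = 158.49 - 0.77Q → Q_m = 38.8782.
Total external cost = ∫₀^{Q_m} (8.95 + 1.37Q) dQ = 8.95×38.8782 + ½×1.37×38.8782² = 1383.3473.

£1383.35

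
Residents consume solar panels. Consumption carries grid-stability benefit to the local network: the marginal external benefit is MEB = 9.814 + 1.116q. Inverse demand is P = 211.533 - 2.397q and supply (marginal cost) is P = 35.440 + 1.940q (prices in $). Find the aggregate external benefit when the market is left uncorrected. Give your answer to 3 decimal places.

Market equilibrium (private): 35.440 + 1.940q = 211.533 - 2.397q → q_m = 40.6025.
Total external benefit = ∫₀^{q_m} (9.814 + 1.116q) dq = 9.814×40.6025 + ½×1.116×40.6025² = 1318.3711.

$1318.371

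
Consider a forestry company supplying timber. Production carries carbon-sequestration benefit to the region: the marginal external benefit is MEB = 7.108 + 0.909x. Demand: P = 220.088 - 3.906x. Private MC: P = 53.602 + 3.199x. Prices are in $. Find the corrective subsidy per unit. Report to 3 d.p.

subsidy = $32.576 per unit

Social marginal cost = private MC − MEB = 46.494 + 2.290x.
Set SMC = demand: 46.494 + 2.290x = 220.088 - 3.906x → x* = 28.0171.
The Pigouvian subsidy equals MEB at x*: 7.108 + 0.909×28.0171 = 32.5755.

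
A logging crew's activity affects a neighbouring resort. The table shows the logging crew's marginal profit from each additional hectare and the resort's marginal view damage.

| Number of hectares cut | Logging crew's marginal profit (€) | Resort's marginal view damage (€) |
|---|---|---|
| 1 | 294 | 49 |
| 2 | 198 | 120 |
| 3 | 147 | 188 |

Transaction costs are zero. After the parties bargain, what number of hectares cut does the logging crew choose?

Bargaining reaches the level where marginal profit last exceeds marginal view damage.
That holds through level 2 (198 ≥ 120) but not at 3 (147 < 188).

2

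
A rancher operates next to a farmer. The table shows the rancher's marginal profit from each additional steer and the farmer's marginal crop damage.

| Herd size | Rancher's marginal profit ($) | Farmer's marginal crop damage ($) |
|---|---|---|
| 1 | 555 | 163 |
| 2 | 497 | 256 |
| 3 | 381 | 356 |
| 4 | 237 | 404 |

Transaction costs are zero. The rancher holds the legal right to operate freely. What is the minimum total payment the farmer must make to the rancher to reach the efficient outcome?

$237

Left alone the rancher would choose level 4 (marginal profit stays positive).
Efficient level: k* = 3 (marginal profit ≥ marginal crop damage through 3).
The farmer must at least cover the rancher's forgone profit from cutting 4→3: 237 = 237.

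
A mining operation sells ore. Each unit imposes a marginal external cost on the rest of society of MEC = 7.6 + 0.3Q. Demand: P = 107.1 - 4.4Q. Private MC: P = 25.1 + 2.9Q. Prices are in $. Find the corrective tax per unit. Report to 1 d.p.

Social marginal cost = private MC + MEC = 32.7 + 3.2Q.
Set SMC = demand: 32.7 + 3.2Q = 107.1 - 4.4Q → Q* = 9.7895.
The Pigouvian tax equals MEC at Q*: 7.6 + 0.3×9.7895 = 10.5369.

tax = $10.5 per unit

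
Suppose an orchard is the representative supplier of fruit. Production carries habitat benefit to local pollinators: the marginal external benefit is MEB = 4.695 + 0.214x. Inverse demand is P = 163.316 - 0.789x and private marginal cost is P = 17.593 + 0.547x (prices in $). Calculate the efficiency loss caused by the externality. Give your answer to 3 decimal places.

Market equilibrium (private): 17.593 + 0.547x = 163.316 - 0.789x → x_m = 109.0741.
Social marginal cost = private MC − MEB = 12.898 + 0.333x.
Set SMC = demand: 12.898 + 0.333x = 163.316 - 0.789x → x* = 134.0624.
The welfare-loss triangle has base |x_m − x*| and height MEB(x_m) (the vertical gap between SMC and demand is zero at x* and MEB at x_m).
DWL = ½ × 24.9883 × 28.0369 = 350.2972.

DWL = $350.297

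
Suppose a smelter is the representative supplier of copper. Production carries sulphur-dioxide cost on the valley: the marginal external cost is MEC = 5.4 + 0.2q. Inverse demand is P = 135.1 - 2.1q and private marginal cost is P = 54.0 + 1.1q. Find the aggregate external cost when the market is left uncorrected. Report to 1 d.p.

Market equilibrium (private): 54.0 + 1.1q = 135.1 - 2.1q → q_m = 25.3438.
Total external cost = ∫₀^{q_m} (5.4 + 0.2q) dq = 5.4×25.3438 + ½×0.2×25.3438² = 201.0873.

201.1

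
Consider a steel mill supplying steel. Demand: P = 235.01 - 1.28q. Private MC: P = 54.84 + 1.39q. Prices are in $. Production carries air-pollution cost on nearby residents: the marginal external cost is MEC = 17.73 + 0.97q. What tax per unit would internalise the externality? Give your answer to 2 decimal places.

Social marginal cost = private MC + MEC = 72.57 + 2.36q.
Set SMC = demand: 72.57 + 2.36q = 235.01 - 1.28q → q* = 44.6264.
The Pigouvian tax equals MEC at q*: 17.73 + 0.97×44.6264 = 61.0176.

tax = $61.02 per unit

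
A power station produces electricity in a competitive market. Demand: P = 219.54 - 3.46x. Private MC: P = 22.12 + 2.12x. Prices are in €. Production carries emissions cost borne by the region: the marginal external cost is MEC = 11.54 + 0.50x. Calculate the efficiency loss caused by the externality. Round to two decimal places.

Market equilibrium (private): 22.12 + 2.12x = 219.54 - 3.46x → x_m = 35.3799.
Social marginal cost = private MC + MEC = 33.66 + 2.62x.
Set SMC = demand: 33.66 + 2.62x = 219.54 - 3.46x → x* = 30.5724.
Height of the DWL triangle at x_m is SMC(x_m) − demand(x_m) = MEC(x_m) = 29.2300.
DWL = ½ × 4.8075 × 29.2300 = 70.2616.

DWL = €70.26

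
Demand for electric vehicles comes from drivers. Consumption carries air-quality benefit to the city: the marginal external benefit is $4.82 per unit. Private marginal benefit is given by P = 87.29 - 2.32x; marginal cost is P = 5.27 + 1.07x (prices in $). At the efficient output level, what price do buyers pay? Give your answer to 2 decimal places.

P = $27.86

Social marginal benefit = demand + MEB = 92.11 - 2.32x.
Set SMB = MC: 92.11 - 2.32x = 5.27 + 1.07x → x* = 25.6165.
Consumer price on the demand curve at x*: 87.29 − 2.32×25.6165 = 27.8597.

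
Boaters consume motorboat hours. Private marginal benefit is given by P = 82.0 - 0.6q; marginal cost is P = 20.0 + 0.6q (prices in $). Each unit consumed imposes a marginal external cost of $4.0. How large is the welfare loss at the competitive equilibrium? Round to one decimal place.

Market equilibrium (private): 20.0 + 0.6q = 82.0 - 0.6q → q_m = 51.6667.
Social marginal benefit = demand − MEC = 78.0 - 0.6q.
Set SMB = MC: 78.0 - 0.6q = 20.0 + 0.6q → q* = 48.3333.
The loss is the area between SMB and MC from q* to q_m; with linear curves that's a triangle of height MEC(q_m).
DWL = ½ × 3.3334 × 4.0000 = 6.6668.

DWL = $6.7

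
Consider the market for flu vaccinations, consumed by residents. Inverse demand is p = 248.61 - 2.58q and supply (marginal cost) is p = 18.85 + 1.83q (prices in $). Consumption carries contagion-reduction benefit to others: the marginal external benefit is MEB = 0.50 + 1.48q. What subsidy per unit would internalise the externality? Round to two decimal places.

Social marginal benefit = demand + MEB = 249.11 - 1.10q.
Set SMB = MC: 249.11 - 1.10q = 18.85 + 1.83q → q* = 78.5870.
The Pigouvian subsidy equals MEB at q*: 0.50 + 1.48×78.5870 = 116.8088.

subsidy = $116.81 per unit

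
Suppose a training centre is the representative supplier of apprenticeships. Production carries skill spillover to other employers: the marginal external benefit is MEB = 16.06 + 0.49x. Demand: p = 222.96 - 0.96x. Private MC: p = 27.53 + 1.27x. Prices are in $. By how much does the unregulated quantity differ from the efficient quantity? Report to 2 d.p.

Market equilibrium (private): 27.53 + 1.27x = 222.96 - 0.96x → x_m = 87.6368.
Social marginal cost = private MC − MEB = 11.47 + 0.78x.
Set SMC = demand: 11.47 + 0.78x = 222.96 - 0.96x → x* = 121.5460.
Gap = |87.6368 − 121.5460| = 33.9092.

33.91 units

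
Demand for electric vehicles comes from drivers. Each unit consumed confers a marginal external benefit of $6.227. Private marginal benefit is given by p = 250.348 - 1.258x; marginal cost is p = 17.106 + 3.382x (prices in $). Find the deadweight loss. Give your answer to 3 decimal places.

DWL = $4.178

Market equilibrium (private): 17.106 + 3.382x = 250.348 - 1.258x → x_m = 50.2677.
Social marginal benefit = demand + MEB = 256.575 - 1.258x.
Set SMB = MC: 256.575 - 1.258x = 17.106 + 3.382x → x* = 51.6097.
Between x* and x_m the wedge SMB − MC runs linearly from 0 to MEB(x_m), so the loss is a triangle.
DWL = ½ × 1.3420 × 6.2270 = 4.1783.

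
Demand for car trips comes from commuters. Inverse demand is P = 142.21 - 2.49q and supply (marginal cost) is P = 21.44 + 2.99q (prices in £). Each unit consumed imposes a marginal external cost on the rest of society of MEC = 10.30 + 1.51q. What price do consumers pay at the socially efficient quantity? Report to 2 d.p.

P = £102.86

Social marginal benefit = demand − MEC = 131.91 - 4.00q.
Set SMB = MC: 131.91 - 4.00q = 21.44 + 2.99q → q* = 15.8040.
Consumer price on the demand curve at q*: 142.21 − 2.49×15.8040 = 102.8580.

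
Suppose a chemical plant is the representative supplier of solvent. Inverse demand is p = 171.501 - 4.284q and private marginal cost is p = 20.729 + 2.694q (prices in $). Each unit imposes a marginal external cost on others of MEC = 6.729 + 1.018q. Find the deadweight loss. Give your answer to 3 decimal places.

Market equilibrium (private): 20.729 + 2.694q = 171.501 - 4.284q → q_m = 21.6068.
Social marginal cost = private MC + MEC = 27.458 + 3.712q.
Set SMC = demand: 27.458 + 3.712q = 171.501 - 4.284q → q* = 18.0144.
The loss is the area between SMC and demand from q* to q_m; with linear curves that's a triangle of height MEC(q_m).
DWL = ½ × 3.5924 × 28.7247 = 51.5953.

DWL = $51.595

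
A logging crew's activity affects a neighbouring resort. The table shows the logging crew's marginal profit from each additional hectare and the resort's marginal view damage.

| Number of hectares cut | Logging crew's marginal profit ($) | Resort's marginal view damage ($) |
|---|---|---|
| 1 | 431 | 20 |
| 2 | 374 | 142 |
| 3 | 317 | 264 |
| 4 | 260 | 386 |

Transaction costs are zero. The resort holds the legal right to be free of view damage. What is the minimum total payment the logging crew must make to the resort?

Efficient level: marginal profit ≥ marginal view damage through level 3, so k* = 3.
With the resort holding the right, the logging crew must at least compensate total damage at k*: 20 + 142 + 264 = 426.

$426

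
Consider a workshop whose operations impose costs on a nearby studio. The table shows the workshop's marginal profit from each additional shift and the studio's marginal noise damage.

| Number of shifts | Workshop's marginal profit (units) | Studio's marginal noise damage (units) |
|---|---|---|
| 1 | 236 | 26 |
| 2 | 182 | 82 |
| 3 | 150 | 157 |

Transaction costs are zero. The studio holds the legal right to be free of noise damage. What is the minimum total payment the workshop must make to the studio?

108

Efficient level: marginal profit ≥ marginal noise damage through level 2, so k* = 2.
With the studio holding the right, the workshop must at least compensate total damage at k*: 26 + 82 = 108.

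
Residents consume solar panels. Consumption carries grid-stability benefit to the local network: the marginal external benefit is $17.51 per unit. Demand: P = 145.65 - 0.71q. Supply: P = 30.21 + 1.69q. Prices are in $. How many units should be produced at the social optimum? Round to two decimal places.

q* = 55.40

Social marginal benefit = demand + MEB = 163.16 - 0.71q.
Set SMB = MC: 163.16 - 0.71q = 30.21 + 1.69q → q* = 55.3958.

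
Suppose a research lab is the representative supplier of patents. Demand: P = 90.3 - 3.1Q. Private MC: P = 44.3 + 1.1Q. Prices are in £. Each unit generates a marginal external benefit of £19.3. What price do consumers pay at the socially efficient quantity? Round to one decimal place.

Social marginal cost = private MC − MEB = 25.0 + 1.1Q.
Set SMC = demand: 25.0 + 1.1Q = 90.3 - 3.1Q → Q* = 15.5476.
Consumer price on the demand curve at Q*: 90.3 − 3.1×15.5476 = 42.1024.

P = £42.1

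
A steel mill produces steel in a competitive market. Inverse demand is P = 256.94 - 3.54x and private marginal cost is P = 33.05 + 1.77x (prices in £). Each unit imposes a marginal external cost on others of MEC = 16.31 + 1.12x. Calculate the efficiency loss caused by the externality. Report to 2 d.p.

Market equilibrium (private): 33.05 + 1.77x = 256.94 - 3.54x → x_m = 42.1638.
Social marginal cost = private MC + MEC = 49.36 + 2.89x.
Set SMC = demand: 49.36 + 2.89x = 256.94 - 3.54x → x* = 32.2830.
The welfare-loss triangle has base |x_m − x*| and height MEC(x_m) (the vertical gap between SMC and demand is zero at x* and MEC at x_m).
DWL = ½ × 9.8808 × 63.5335 = 313.8809.

DWL = £313.88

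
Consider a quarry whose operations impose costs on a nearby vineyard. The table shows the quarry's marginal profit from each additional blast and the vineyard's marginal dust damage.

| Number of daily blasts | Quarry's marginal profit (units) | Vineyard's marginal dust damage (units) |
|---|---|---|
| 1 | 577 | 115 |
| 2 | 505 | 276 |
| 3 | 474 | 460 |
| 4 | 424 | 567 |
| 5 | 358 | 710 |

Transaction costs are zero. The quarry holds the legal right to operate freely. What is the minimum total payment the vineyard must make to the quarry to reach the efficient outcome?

Left alone the quarry would choose level 5 (marginal profit stays positive).
Efficient level: k* = 3 (marginal profit ≥ marginal dust damage through 3).
The vineyard must at least cover the quarry's forgone profit from cutting 5→3: 424 + 358 = 782.

782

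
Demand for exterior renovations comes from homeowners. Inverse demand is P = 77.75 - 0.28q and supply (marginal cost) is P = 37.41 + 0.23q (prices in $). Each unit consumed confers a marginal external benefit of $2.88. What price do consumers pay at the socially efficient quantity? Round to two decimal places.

P = $54.02

Social marginal benefit = demand + MEB = 80.63 - 0.28q.
Set SMB = MC: 80.63 - 0.28q = 37.41 + 0.23q → q* = 84.7451.
Consumer price on the demand curve at q*: 77.75 − 0.28×84.7451 = 54.0214.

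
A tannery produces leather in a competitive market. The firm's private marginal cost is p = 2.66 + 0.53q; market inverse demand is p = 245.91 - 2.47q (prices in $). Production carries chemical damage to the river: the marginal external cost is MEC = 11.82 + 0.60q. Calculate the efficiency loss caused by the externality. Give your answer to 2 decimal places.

Market equilibrium (private): 2.66 + 0.53q = 245.91 - 2.47q → q_m = 81.0833.
Social marginal cost = private MC + MEC = 14.48 + 1.13q.
Set SMC = demand: 14.48 + 1.13q = 245.91 - 2.47q → q* = 64.2861.
Height of the DWL triangle at q_m is SMC(q_m) − demand(q_m) = MEC(q_m) = 60.4700.
DWL = ½ × 16.7972 × 60.4700 = 507.8633.

DWL = $507.86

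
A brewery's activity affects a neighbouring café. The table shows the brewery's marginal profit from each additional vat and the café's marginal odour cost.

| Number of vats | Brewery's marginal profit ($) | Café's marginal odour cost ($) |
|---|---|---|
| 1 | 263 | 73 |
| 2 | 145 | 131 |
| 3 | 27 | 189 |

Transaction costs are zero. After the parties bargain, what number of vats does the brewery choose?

Bargaining reaches the level where marginal profit last exceeds marginal odour cost.
That holds through level 2 (145 ≥ 131) but not at 3 (27 < 189).

2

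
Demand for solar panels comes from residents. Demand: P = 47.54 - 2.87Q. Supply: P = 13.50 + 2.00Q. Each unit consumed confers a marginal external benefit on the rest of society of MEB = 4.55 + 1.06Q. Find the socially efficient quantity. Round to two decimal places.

Q* = 10.13

Social marginal benefit = demand + MEB = 52.09 - 1.81Q.
Set SMB = MC: 52.09 - 1.81Q = 13.50 + 2.00Q → Q* = 10.1286.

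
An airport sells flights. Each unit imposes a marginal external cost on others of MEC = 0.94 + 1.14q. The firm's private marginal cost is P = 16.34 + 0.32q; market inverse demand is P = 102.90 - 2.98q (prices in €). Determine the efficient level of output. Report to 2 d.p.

q* = 19.28

Social marginal cost = private MC + MEC = 17.28 + 1.46q.
Set SMC = demand: 17.28 + 1.46q = 102.90 - 2.98q → q* = 19.2838.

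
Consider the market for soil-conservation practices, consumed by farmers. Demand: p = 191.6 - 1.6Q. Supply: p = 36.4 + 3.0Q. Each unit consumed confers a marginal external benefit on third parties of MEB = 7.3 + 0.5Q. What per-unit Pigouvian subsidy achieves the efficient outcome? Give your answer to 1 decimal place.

subsidy = 27.1 per unit

Social marginal benefit = demand + MEB = 198.9 - 1.1Q.
Set SMB = MC: 198.9 - 1.1Q = 36.4 + 3.0Q → Q* = 39.6341.
The Pigouvian subsidy equals MEB at Q*: 7.3 + 0.5×39.6341 = 27.1171.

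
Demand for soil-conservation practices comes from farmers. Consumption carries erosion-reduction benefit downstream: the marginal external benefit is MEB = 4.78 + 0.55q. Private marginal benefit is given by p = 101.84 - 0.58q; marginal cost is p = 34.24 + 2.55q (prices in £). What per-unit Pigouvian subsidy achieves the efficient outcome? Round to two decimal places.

subsidy = £20.21 per unit

Social marginal benefit = demand + MEB = 106.62 - 0.03q.
Set SMB = MC: 106.62 - 0.03q = 34.24 + 2.55q → q* = 28.0543.
The Pigouvian subsidy equals MEB at q*: 4.78 + 0.55×28.0543 = 20.2099.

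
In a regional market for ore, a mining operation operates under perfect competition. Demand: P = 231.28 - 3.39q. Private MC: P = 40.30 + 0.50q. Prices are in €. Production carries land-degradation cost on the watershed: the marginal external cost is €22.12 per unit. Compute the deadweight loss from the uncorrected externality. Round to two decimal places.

DWL = €62.89

Market equilibrium (private): 40.30 + 0.50q = 231.28 - 3.39q → q_m = 49.0951.
Social marginal cost = private MC + MEC = 62.42 + 0.50q.
Set SMC = demand: 62.42 + 0.50q = 231.28 - 3.39q → q* = 43.4087.
Height of the DWL triangle at q_m is SMC(q_m) − demand(q_m) = MEC(q_m) = 22.1200.
DWL = ½ × 5.6864 × 22.1200 = 62.8916.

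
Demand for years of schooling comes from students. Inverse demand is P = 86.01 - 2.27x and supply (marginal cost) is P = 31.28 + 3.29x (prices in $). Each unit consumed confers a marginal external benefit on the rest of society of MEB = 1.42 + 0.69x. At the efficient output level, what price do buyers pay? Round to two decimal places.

P = $59.84

Social marginal benefit = demand + MEB = 87.43 - 1.58x.
Set SMB = MC: 87.43 - 1.58x = 31.28 + 3.29x → x* = 11.5298.
Consumer price on the demand curve at x*: 86.01 − 2.27×11.5298 = 59.8374.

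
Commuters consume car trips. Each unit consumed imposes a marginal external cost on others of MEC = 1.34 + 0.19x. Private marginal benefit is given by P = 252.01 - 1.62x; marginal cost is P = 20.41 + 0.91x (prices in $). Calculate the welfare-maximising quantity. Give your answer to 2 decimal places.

Social marginal benefit = demand − MEC = 250.67 - 1.81x.
Set SMB = MC: 250.67 - 1.81x = 20.41 + 0.91x → x* = 84.6544.

x* = 84.65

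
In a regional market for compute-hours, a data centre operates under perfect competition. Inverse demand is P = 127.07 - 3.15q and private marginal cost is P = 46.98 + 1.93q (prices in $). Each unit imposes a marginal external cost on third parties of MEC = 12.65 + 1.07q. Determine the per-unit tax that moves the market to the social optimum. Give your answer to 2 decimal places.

Social marginal cost = private MC + MEC = 59.63 + 3.00q.
Set SMC = demand: 59.63 + 3.00q = 127.07 - 3.15q → q* = 10.9659.
The Pigouvian tax equals MEC at q*: 12.65 + 1.07×10.9659 = 24.3835.

tax = $24.38 per unit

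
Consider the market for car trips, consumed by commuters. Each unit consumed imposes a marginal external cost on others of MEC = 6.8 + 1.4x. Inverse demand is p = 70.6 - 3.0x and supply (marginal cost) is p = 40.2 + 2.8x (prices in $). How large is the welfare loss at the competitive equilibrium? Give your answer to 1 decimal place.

Market equilibrium (private): 40.2 + 2.8x = 70.6 - 3.0x → x_m = 5.2414.
Social marginal benefit = demand − MEC = 63.8 - 4.4x.
Set SMB = MC: 63.8 - 4.4x = 40.2 + 2.8x → x* = 3.2778.
Height of the DWL triangle at x_m is MC(x_m) − SMB(x_m) = MEC(x_m) = 14.1379.
DWL = ½ × 1.9636 × 14.1379 = 13.8806.

DWL = $13.9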